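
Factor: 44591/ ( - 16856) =-2^( -3) * 7^( - 2)*17^1*61^1 = - 1037/392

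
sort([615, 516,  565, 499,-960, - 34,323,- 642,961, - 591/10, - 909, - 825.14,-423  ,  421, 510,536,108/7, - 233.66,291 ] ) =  [ -960, - 909, - 825.14, - 642, - 423, - 233.66, - 591/10, - 34,108/7,  291,323,421, 499,510,516,  536 , 565,615, 961]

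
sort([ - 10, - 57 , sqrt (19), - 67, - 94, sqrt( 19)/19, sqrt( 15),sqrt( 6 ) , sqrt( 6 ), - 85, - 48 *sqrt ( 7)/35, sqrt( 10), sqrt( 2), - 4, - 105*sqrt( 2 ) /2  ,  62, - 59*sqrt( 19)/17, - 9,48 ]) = [  -  94, - 85, - 105* sqrt(2 ) /2, - 67, - 57, - 59 * sqrt(19) /17 , - 10, - 9,  -  4 , - 48*sqrt( 7 ) /35 , sqrt( 19)/19, sqrt( 2 ), sqrt( 6 ),sqrt(6), sqrt( 10),sqrt( 15 ),sqrt( 19), 48,62]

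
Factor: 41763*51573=2153843199 = 3^2*13921^1*17191^1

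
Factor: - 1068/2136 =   -  2^( - 1 ) = - 1/2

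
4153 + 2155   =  6308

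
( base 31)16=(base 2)100101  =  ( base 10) 37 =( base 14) 29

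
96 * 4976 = 477696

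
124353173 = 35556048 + 88797125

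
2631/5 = 526 + 1/5 =526.20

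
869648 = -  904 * ( - 962)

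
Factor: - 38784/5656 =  - 2^4*3^1*7^ ( - 1) = - 48/7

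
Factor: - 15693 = -3^1 * 5231^1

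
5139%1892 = 1355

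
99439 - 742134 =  - 642695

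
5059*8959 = 45323581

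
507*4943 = 2506101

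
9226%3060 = 46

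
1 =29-28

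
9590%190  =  90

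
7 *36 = 252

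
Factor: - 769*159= -122271 = - 3^1*53^1*769^1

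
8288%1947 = 500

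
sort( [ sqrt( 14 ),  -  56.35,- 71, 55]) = [ - 71, - 56.35, sqrt( 14), 55 ] 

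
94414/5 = 94414/5 = 18882.80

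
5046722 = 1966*2567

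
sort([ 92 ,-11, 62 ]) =[ - 11, 62,92]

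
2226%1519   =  707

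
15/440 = 3/88= 0.03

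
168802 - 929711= - 760909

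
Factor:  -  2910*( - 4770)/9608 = 3470175/2402 = 2^(-1 )*3^3*5^2  *53^1 * 97^1*1201^(- 1 )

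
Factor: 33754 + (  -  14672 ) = 19082  =  2^1 * 7^1*29^1*47^1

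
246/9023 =246/9023 =0.03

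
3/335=3/335 = 0.01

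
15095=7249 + 7846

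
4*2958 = 11832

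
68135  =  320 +67815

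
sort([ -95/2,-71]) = [-71, - 95/2]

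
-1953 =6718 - 8671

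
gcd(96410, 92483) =1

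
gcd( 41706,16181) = 1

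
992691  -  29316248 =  - 28323557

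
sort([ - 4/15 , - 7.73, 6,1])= [ - 7.73, - 4/15 , 1, 6]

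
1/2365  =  1/2365 = 0.00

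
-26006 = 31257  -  57263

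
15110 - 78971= - 63861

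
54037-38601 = 15436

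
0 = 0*632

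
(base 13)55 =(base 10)70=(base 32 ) 26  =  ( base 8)106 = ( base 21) 37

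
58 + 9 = 67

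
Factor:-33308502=-2^1 * 3^1*5551417^1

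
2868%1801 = 1067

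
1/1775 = 1/1775 =0.00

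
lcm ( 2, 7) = 14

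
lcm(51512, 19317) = 154536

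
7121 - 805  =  6316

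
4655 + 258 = 4913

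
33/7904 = 33/7904 = 0.00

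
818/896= 409/448=0.91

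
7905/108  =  73 + 7/36 = 73.19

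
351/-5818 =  - 1 + 5467/5818 = -0.06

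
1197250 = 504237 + 693013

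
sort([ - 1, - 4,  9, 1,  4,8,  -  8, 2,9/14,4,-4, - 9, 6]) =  [ - 9, - 8,  -  4,-4, - 1,9/14 , 1, 2, 4, 4, 6, 8, 9]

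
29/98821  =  29/98821=0.00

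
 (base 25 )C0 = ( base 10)300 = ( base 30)A0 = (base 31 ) 9L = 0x12C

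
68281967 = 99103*689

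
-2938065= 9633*(  -  305 ) 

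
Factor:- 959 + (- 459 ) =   -  1418 = -2^1*709^1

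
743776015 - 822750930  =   - 78974915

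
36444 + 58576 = 95020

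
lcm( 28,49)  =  196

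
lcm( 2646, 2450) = 66150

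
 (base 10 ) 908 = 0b1110001100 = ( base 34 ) QO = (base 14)48C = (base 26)18O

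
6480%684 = 324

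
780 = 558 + 222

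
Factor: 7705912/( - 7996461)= -2^3*3^( - 1)*11^(  -  1)* 167^(-1)  *1451^(-1) * 963239^1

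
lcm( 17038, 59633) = 119266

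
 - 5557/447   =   - 13 + 254/447 = -12.43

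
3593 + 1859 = 5452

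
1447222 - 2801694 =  - 1354472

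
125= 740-615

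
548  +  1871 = 2419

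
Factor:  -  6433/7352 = -7/8=-  2^( - 3) * 7^1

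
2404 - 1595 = 809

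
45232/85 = 532  +  12/85 = 532.14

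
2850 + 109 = 2959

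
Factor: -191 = -191^1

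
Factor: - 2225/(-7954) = 2^ (-1 ) *5^2*41^( - 1 )  *89^1*97^( - 1)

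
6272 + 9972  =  16244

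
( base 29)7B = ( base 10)214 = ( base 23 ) 97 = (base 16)d6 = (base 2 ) 11010110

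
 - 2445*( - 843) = 2061135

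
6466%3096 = 274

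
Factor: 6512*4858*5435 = 171937833760 = 2^5*5^1 * 7^1*11^1*37^1*347^1 * 1087^1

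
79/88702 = 79/88702 = 0.00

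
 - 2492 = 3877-6369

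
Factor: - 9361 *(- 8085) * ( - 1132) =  - 2^2*3^1 * 5^1* 7^2*11^2* 23^1*37^1*283^1 = - 85673931420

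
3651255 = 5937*615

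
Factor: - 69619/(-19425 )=3^( - 1 )*5^( - 2 )*7^( - 1 )*11^1*37^(  -  1 )*6329^1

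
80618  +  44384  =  125002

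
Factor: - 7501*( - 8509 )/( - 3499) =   -  63826009/3499 = - 13^1*67^1 * 127^1*577^1*3499^ ( - 1 ) 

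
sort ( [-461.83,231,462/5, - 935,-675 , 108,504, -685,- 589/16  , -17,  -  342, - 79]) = [ -935,  -  685,  -  675,-461.83, - 342, -79,  -  589/16, - 17,462/5,  108,231,504] 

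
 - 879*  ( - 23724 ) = 20853396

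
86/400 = 43/200  =  0.21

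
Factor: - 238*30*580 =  - 2^4*3^1 * 5^2*7^1*17^1*29^1 = -4141200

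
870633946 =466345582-- 404288364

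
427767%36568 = 25519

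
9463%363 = 25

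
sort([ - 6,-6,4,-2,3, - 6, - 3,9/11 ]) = [-6,- 6,-6 ,  -  3,-2,9/11, 3 , 4]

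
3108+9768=12876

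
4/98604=1/24651 = 0.00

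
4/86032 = 1/21508 = 0.00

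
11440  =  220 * 52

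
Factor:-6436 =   -  2^2*1609^1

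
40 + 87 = 127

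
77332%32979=11374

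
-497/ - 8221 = 497/8221 = 0.06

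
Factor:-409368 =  - 2^3*3^1*37^1  *461^1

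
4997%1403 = 788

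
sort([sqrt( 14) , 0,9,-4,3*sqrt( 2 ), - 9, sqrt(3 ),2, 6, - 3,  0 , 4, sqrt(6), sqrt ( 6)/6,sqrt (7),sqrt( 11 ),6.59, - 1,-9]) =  [ - 9 , - 9, -4 , - 3, - 1,  0, 0,sqrt(6) /6, sqrt( 3 ), 2 , sqrt( 6 ),sqrt (7 ),sqrt( 11) , sqrt( 14 ) , 4 , 3*sqrt(2),6,6.59 , 9] 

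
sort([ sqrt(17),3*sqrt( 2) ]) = [sqrt(17 ),3 * sqrt (2)]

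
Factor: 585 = 3^2*5^1*13^1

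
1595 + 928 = 2523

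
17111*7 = 119777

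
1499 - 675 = 824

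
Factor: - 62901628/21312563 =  - 2^2*19^1*37^1*43^( - 1)*89^( - 1)*5569^( - 1)*22369^1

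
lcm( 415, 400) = 33200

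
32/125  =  32/125 = 0.26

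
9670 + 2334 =12004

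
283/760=283/760 = 0.37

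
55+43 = 98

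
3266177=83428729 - 80162552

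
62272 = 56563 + 5709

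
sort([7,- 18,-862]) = [-862, - 18,7] 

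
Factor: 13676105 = 5^1  *  19^1*359^1*401^1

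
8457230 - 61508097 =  -53050867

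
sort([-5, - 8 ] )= [ - 8,- 5]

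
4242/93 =45 + 19/31 = 45.61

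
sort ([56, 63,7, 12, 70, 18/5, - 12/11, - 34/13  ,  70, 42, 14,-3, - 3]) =[  -  3, - 3, - 34/13, - 12/11, 18/5, 7, 12, 14, 42,56, 63, 70, 70]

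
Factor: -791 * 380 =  - 300580= - 2^2 * 5^1*7^1*19^1*113^1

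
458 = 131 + 327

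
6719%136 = 55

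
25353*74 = 1876122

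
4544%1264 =752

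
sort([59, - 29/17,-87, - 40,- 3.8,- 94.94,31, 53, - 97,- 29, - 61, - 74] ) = [ - 97, - 94.94,- 87, - 74, - 61, - 40, - 29, - 3.8, - 29/17,31, 53,59 ]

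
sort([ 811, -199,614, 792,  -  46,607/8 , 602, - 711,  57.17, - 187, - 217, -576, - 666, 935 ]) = [-711,-666, - 576,-217,-199,-187,-46,57.17,607/8 , 602,614, 792, 811,935 ]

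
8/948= 2/237 =0.01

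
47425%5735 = 1545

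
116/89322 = 58/44661  =  0.00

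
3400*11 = 37400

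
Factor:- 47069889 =  -  3^1 * 17^1 * 47^1 * 73^1*269^1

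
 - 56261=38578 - 94839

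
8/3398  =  4/1699 = 0.00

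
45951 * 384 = 17645184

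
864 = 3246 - 2382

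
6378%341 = 240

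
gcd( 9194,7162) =2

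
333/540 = 37/60 = 0.62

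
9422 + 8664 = 18086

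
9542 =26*367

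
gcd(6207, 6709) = 1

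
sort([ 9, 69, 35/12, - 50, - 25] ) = [ - 50, - 25, 35/12, 9,  69] 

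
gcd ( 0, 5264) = 5264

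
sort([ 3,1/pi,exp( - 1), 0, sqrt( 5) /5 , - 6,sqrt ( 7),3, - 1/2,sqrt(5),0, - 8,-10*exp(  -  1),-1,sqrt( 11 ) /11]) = [- 8,-6,- 10*exp( - 1), - 1, - 1/2, 0,  0, sqrt(11)/11,1/pi,exp (-1 ),sqrt(5) /5, sqrt( 5 ),sqrt(7 ), 3,  3]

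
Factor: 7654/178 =43= 43^1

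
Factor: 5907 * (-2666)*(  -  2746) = 2^2*  3^1 * 11^1 *31^1 * 43^1 * 179^1*1373^1= 43244178252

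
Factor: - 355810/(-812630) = 17^1*19^( - 1)*23^1*47^( - 1 )= 391/893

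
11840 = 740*16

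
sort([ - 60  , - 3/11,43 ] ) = [ - 60, - 3/11, 43] 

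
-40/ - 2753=40/2753 = 0.01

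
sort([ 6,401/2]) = [6, 401/2 ]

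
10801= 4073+6728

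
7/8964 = 7/8964 = 0.00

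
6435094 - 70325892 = -63890798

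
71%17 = 3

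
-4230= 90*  ( - 47)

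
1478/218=6 + 85/109 = 6.78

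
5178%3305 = 1873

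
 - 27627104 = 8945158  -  36572262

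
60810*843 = 51262830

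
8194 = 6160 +2034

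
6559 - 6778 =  - 219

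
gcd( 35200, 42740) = 20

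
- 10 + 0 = - 10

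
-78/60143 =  - 78/60143 = -0.00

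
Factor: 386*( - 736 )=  - 2^6*23^1 * 193^1 = - 284096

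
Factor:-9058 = - 2^1*7^1* 647^1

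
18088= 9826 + 8262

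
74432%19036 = 17324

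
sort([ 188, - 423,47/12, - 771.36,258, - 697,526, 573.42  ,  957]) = [ - 771.36 , - 697, - 423, 47/12, 188 , 258, 526,573.42,957]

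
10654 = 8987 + 1667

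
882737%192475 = 112837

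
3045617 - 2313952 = 731665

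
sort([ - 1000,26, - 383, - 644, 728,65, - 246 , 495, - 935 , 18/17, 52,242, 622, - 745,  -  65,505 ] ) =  [ - 1000, - 935,  -  745, - 644, - 383, - 246, - 65,18/17,26, 52,65,242, 495, 505,622,728] 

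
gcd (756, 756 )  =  756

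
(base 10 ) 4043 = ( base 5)112133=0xFCB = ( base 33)3nh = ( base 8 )7713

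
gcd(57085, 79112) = 1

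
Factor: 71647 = 71647^1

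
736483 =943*781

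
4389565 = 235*18679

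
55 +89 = 144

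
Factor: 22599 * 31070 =2^1 * 3^6*5^1*13^1*31^1*239^1=702150930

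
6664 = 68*98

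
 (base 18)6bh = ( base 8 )4157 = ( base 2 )100001101111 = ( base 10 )2159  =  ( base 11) 1693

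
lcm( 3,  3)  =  3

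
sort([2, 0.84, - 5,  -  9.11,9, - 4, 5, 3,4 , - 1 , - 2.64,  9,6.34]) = [ - 9.11, - 5, - 4, - 2.64, - 1,0.84,2,3,4 , 5 , 6.34,  9,  9 ] 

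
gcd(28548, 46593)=9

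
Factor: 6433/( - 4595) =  - 5^ ( - 1)*7^1 = - 7/5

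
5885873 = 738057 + 5147816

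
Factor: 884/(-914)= - 2^1 * 13^1*17^1*457^( - 1 ) = - 442/457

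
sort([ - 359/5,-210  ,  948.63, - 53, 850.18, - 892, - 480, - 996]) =[ - 996, - 892, - 480, - 210, - 359/5, - 53, 850.18,  948.63 ] 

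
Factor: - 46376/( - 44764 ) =2^1 * 11^1*17^1*19^(-2) = 374/361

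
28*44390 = 1242920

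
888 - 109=779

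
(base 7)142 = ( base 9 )87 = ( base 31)2H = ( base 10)79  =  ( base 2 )1001111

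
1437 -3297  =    -  1860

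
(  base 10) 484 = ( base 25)j9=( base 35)DT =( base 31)FJ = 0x1E4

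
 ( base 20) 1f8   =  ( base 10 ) 708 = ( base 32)m4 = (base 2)1011000100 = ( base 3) 222020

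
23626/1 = 23626 = 23626.00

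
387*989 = 382743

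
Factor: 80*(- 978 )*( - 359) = 28088160 = 2^5*3^1*5^1*163^1*359^1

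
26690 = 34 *785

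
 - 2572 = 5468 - 8040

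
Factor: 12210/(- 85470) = -1/7   =  -  7^(  -  1)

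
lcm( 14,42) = 42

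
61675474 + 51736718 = 113412192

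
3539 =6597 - 3058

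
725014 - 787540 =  - 62526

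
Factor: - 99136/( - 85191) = 2^6 * 3^( - 1) * 73^(-1 )*389^( - 1)*1549^1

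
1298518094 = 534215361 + 764302733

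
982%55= 47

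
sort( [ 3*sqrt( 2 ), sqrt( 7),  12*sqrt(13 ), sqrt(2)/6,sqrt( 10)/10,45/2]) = [sqrt( 2)/6, sqrt( 10 )/10, sqrt(7 ),3 * sqrt( 2) , 45/2,12 * sqrt(13) ] 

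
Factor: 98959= 7^1*67^1*211^1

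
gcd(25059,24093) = 3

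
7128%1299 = 633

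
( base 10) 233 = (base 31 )7G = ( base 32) 79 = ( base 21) B2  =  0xE9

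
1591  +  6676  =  8267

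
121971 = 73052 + 48919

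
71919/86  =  836 + 23/86 =836.27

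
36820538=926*39763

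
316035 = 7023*45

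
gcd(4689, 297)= 9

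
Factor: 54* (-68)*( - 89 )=326808= 2^3 * 3^3*17^1*89^1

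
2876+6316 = 9192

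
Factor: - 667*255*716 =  - 121780860 = - 2^2 * 3^1*5^1*17^1*23^1 * 29^1*179^1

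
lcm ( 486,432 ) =3888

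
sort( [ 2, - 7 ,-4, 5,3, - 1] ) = [ - 7, -4, -1, 2, 3,5 ]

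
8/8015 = 8/8015 = 0.00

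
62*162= 10044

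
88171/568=88171/568 =155.23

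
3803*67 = 254801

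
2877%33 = 6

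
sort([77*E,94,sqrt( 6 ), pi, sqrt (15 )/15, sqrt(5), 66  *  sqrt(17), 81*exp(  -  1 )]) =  [sqrt( 15)/15, sqrt ( 5 ), sqrt(6),pi,81*exp( - 1),  94, 77*E, 66* sqrt(17 )] 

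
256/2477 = 256/2477 = 0.10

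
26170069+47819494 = 73989563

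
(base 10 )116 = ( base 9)138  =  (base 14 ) 84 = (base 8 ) 164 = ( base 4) 1310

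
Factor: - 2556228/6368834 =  - 1278114/3184417 = - 2^1*3^1*1571^(-1) * 2027^( - 1 ) * 213019^1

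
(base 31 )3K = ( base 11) A3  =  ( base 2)1110001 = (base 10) 113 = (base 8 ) 161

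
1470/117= 490/39  =  12.56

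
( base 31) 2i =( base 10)80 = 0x50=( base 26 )32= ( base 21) 3h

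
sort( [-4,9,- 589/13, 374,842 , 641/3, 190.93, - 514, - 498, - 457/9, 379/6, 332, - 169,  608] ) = [ - 514, - 498, - 169, - 457/9, - 589/13, - 4,9 , 379/6, 190.93, 641/3, 332,  374, 608 , 842] 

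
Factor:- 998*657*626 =- 410459436 = - 2^2*3^2 *73^1*313^1*499^1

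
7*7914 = 55398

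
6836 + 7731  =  14567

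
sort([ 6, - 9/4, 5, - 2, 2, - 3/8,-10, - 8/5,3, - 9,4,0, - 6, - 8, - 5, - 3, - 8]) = [ - 10, - 9,- 8, - 8, - 6, -5, - 3, - 9/4, - 2,-8/5 , - 3/8, 0, 2,  3, 4, 5 , 6 ] 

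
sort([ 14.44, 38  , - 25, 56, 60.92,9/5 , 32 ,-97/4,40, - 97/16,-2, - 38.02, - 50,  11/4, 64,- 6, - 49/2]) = [ - 50, - 38.02, - 25, - 49/2,-97/4, - 97/16, - 6, - 2,9/5,11/4, 14.44, 32, 38,40, 56,60.92,64 ]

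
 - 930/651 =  - 2+4/7=   - 1.43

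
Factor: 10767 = 3^1  *  37^1*97^1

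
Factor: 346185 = 3^2*5^1*7^2*157^1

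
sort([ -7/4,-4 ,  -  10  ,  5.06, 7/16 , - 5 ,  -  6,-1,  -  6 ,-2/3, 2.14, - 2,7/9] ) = [ - 10, - 6,-6, - 5, - 4, - 2, -7/4, - 1,  -  2/3,7/16,7/9 , 2.14, 5.06] 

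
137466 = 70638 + 66828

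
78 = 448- 370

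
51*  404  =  20604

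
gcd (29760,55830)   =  30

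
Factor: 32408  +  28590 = 60998 = 2^1*7^1*4357^1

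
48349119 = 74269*651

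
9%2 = 1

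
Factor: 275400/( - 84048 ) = -675/206 = - 2^( -1)*3^3*5^2*103^( - 1) 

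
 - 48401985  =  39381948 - 87783933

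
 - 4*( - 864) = 3456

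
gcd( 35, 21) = 7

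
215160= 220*978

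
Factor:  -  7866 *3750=-2^2*3^3*5^4*19^1*23^1= - 29497500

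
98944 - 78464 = 20480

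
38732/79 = 490 + 22/79 = 490.28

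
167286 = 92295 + 74991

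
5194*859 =4461646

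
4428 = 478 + 3950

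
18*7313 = 131634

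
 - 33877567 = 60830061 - 94707628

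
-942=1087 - 2029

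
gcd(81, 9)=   9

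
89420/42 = 44710/21 = 2129.05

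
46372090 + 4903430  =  51275520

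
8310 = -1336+9646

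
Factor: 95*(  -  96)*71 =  - 647520 = -2^5*3^1*5^1*19^1*71^1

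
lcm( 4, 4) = 4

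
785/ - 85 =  - 157/17  =  - 9.24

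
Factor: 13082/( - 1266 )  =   - 31/3=- 3^(-1)*31^1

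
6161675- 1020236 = 5141439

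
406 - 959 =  - 553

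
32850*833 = 27364050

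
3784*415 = 1570360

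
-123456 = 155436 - 278892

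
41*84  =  3444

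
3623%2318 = 1305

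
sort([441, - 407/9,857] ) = [ - 407/9,441,857]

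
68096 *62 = 4221952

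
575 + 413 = 988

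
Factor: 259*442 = 114478 = 2^1*7^1*13^1*17^1 * 37^1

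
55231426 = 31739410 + 23492016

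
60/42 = 1+3/7=1.43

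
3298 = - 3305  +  6603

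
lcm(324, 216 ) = 648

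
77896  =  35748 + 42148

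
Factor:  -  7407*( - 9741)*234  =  2^1*3^5*13^1*17^1 * 191^1*823^1 = 16883471358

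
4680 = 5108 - 428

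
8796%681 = 624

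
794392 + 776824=1571216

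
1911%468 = 39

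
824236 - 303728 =520508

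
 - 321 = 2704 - 3025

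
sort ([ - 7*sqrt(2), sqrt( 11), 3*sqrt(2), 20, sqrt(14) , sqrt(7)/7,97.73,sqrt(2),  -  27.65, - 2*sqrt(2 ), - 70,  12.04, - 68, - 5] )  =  [ - 70, - 68, - 27.65, - 7*sqrt(2 ), - 5, - 2*sqrt( 2 ),sqrt(7 ) /7, sqrt( 2 ), sqrt( 11),sqrt( 14 ),3*sqrt(2), 12.04, 20, 97.73] 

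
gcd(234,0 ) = 234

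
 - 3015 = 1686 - 4701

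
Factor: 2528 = 2^5 * 79^1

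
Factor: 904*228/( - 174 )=-34352/29 = - 2^4*19^1*29^(-1 )*113^1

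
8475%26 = 25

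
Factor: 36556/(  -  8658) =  - 2^1*3^( - 2)*19^1 = -  38/9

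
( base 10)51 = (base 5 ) 201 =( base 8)63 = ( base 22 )27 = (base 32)1J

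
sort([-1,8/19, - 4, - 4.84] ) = [ -4.84,-4,-1, 8/19]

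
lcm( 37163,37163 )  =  37163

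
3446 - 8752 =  - 5306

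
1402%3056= 1402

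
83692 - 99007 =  - 15315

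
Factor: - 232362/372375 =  -78/125 = - 2^1*3^1*5^( - 3)*13^1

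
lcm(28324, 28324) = 28324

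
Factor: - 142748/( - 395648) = 2^( - 5 )*11^( - 1 )*127^1 = 127/352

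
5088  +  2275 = 7363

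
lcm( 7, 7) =7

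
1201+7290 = 8491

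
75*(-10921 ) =-819075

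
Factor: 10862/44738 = 5431/22369 =5431^1*22369^( - 1)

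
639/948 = 213/316 = 0.67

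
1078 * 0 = 0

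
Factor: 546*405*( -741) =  -2^1*3^6*5^1*7^1*13^2*19^1 = - 163857330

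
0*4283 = 0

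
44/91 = 44/91 = 0.48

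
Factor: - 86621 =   -  19^1*47^1*97^1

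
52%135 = 52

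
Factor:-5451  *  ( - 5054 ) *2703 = 2^1 * 3^2*7^1 * 17^1 * 19^2*23^1 *53^1 * 79^1  =  74465903862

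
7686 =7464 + 222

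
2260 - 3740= - 1480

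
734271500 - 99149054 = 635122446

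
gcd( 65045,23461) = 1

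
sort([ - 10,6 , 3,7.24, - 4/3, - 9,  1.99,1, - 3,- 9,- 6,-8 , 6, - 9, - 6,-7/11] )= [ - 10,  -  9, - 9,-9, - 8, - 6,-6,- 3 , - 4/3, -7/11, 1 , 1.99 , 3, 6,6, 7.24]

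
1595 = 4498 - 2903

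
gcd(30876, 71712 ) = 996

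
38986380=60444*645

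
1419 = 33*43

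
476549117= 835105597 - 358556480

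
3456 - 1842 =1614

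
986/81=12 + 14/81 = 12.17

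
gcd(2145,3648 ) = 3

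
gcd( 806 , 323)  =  1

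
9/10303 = 9/10303 = 0.00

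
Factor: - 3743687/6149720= - 2^(-3) * 5^(-1) * 23^1*139^1 * 1171^1*153743^( - 1)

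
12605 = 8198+4407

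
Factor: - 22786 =-2^1*11393^1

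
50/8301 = 50/8301  =  0.01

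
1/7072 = 1/7072 = 0.00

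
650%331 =319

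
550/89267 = 550/89267 = 0.01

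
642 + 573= 1215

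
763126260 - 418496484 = 344629776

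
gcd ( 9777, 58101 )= 3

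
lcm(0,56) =0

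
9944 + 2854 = 12798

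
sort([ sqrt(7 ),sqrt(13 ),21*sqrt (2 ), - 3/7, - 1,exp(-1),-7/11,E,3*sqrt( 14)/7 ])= [ - 1, - 7/11 , - 3/7,exp(  -  1 ), 3 * sqrt(14 )/7,sqrt(7) , E , sqrt( 13 ),  21*sqrt(2) ] 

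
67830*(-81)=  -  5494230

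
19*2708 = 51452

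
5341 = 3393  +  1948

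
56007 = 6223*9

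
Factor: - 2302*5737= -13206574 = - 2^1*1151^1*5737^1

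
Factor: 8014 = 2^1*4007^1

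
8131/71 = 8131/71  =  114.52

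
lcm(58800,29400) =58800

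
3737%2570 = 1167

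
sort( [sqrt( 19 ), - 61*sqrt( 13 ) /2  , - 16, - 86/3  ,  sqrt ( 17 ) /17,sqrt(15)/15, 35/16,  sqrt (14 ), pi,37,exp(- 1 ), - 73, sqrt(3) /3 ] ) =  [ - 61*sqrt( 13)/2, - 73, - 86/3  , - 16, sqrt(17) /17 , sqrt(15)/15,  exp( - 1), sqrt (3)/3,35/16 , pi, sqrt( 14) , sqrt( 19 ), 37 ] 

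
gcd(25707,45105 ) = 3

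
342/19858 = 171/9929 = 0.02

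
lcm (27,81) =81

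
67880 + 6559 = 74439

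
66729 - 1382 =65347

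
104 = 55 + 49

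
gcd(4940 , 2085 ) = 5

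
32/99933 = 32/99933 = 0.00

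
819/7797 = 273/2599 = 0.11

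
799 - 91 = 708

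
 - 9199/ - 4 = 9199/4 = 2299.75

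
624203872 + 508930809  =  1133134681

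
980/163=980/163 = 6.01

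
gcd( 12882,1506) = 6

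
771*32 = 24672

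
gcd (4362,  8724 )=4362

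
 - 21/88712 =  - 21/88712= - 0.00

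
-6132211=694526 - 6826737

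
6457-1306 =5151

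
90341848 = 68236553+22105295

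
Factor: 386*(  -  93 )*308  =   - 2^3*3^1 *7^1 * 11^1*31^1* 193^1 = - 11056584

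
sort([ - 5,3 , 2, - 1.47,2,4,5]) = [ - 5, - 1.47 , 2 , 2, 3,4, 5]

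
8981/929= 8981/929=9.67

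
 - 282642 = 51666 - 334308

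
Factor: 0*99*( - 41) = 0^1 = 0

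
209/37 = 5 + 24/37 = 5.65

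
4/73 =4/73= 0.05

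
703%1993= 703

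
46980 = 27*1740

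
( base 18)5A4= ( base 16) 70C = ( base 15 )804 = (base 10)1804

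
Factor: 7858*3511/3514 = 7^(  -  1 )*251^( - 1)*3511^1*3929^1 = 13794719/1757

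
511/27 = 511/27 = 18.93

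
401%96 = 17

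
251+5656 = 5907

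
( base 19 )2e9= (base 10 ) 997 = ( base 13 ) 5b9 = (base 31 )115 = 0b1111100101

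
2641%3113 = 2641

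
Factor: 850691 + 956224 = 1806915 = 3^1*5^1*11^1*47^1*233^1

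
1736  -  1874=-138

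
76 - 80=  - 4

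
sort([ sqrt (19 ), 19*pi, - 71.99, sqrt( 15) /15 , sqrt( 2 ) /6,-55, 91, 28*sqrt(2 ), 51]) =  [ - 71.99, - 55,sqrt (2)/6,sqrt( 15)/15, sqrt( 19), 28 * sqrt (2), 51,19*pi, 91]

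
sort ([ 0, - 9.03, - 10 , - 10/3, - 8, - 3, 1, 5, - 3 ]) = [ - 10 , - 9.03, - 8, - 10/3,- 3, - 3, 0,1,5]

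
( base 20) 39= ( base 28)2D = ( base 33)23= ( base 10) 69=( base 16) 45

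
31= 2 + 29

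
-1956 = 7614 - 9570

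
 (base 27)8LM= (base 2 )1100100010101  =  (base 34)5it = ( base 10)6421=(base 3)22210211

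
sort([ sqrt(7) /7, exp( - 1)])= [ exp( - 1 ),  sqrt(7) /7 ] 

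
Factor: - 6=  - 2^1*3^1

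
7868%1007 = 819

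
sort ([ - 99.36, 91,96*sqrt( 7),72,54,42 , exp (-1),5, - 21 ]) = [ - 99.36, - 21, exp( - 1 ),5,42, 54  ,  72,91,96 * sqrt(7)]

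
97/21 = 97/21 = 4.62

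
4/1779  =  4/1779 = 0.00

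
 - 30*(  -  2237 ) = 67110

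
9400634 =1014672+8385962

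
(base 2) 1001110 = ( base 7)141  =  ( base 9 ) 86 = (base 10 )78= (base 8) 116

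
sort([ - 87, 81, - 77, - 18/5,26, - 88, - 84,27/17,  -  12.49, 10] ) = [ - 88, - 87, - 84,-77, - 12.49 , - 18/5,27/17,10,26, 81]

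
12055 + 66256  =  78311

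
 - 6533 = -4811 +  - 1722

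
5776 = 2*2888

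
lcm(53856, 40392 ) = 161568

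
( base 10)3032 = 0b101111011000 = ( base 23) 5gj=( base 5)44112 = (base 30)3B2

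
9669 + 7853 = 17522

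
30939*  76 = 2351364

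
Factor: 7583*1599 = 3^1*13^1 * 41^1*7583^1 =12125217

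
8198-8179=19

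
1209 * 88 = 106392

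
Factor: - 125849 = - 317^1*397^1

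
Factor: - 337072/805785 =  - 2^4*3^( - 1)*5^( - 1) * 21067^1 *53719^( - 1)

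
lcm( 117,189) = 2457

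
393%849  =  393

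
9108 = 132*69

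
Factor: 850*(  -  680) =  - 578000 = -2^4*5^3*17^2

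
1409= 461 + 948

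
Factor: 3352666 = 2^1*1676333^1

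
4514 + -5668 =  - 1154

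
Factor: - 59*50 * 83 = - 244850 = - 2^1 *5^2*59^1*83^1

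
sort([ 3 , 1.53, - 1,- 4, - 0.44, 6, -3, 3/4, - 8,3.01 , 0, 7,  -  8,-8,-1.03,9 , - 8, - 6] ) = [ - 8, - 8, - 8 ,  -  8, - 6, - 4,-3,-1.03,-1, - 0.44,0, 3/4,1.53, 3, 3.01, 6,7,9]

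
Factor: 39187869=3^1 * 7^1 * 83^1*22483^1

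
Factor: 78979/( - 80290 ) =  - 2^( - 1)*5^(-1 )*7^(-1 )*31^( - 1)*37^( - 1 )*78979^1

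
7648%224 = 32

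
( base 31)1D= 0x2c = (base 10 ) 44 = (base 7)62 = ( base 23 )1L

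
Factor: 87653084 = 2^2*151^1* 145121^1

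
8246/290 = 28 + 63/145=28.43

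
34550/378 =17275/189=91.40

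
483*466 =225078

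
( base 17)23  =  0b100101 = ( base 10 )37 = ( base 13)2B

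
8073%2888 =2297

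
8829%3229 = 2371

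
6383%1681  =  1340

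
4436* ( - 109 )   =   - 483524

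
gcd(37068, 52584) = 12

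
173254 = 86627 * 2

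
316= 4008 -3692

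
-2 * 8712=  - 17424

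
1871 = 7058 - 5187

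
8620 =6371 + 2249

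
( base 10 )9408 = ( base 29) b5c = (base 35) 7ns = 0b10010011000000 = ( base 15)2BC3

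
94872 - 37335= 57537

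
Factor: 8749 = 13^1*673^1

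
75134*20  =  1502680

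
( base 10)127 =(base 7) 241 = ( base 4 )1333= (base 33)3s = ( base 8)177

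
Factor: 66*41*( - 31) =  - 83886= - 2^1 * 3^1*11^1*31^1*41^1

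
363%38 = 21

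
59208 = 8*7401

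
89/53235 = 89/53235 =0.00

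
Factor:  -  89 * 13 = -13^1*89^1 = - 1157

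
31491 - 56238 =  - 24747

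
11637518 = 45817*254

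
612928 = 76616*8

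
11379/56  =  11379/56 = 203.20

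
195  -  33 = 162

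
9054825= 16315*555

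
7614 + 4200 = 11814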